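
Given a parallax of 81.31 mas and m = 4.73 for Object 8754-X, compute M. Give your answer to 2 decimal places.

M = 4.28

d = 1/p = 1/0.08131″ = 12.299 pc.
m − M = 5 log₁₀(12.299) − 5 = 5.4493 − 5 = 0.4493.
M = m − (m − M) = 4.73 − 0.4493 = 4.28.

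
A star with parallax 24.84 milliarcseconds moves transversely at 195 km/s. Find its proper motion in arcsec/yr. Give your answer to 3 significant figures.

1.02 arcsec/yr

d = 1/p = 1/0.02484″ = 40.258 pc.
μ = v_t / (4.74 d) = 195 / (4.74 × 40.258) = 195 / 190.82 = 1.0219 ″/yr.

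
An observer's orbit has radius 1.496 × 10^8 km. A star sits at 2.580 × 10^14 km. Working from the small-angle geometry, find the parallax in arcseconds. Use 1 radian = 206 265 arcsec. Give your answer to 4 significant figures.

0.1196 arcsec

θ ≈ B/d = (1.496 × 10^8) / (2.580 × 10^14) = 5.7984 × 10^-7 rad.
In arcseconds: 5.7984 × 10^-7 × 206265 = 0.1196″.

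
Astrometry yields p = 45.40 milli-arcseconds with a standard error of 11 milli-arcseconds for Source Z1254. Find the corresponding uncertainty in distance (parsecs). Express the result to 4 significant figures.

d = 1/p, so σ_d = σ_p / p².
σ_d = 0.0110 / (0.04540)² = 0.0110 / 0.0020612 = 5.3367 pc.

5.337 pc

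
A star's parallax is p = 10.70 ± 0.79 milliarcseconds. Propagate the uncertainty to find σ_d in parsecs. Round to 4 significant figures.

6.900 pc

d = 1/p, so σ_d = σ_p / p².
σ_d = 0.000790 / (0.01070)² = 0.000790 / 0.00011449 = 6.9002 pc.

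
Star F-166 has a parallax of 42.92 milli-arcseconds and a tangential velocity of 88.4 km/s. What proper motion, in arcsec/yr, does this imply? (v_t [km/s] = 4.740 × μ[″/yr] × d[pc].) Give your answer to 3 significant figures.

d = 1/p = 1/0.04292″ = 23.299 pc.
μ = v_t / (4.74 d) = 88.4 / (4.74 × 23.299) = 88.4 / 110.44 = 0.80043 ″/yr.

0.800 arcsec/yr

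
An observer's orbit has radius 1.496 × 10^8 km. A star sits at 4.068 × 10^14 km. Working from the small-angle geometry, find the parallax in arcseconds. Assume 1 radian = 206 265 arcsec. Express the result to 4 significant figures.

θ ≈ B/d = (1.496 × 10^8) / (4.068 × 10^14) = 3.6775 × 10^-7 rad.
In arcseconds: 3.6775 × 10^-7 × 206265 = 0.075854″.

0.07585 arcsec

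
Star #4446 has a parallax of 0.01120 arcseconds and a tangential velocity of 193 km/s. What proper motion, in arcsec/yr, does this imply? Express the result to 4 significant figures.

d = 1/p = 1/0.01120″ = 89.286 pc.
μ = v_t / (4.74 d) = 193 / (4.74 × 89.286) = 193 / 423.22 = 0.45603 ″/yr.

0.4560 arcsec/yr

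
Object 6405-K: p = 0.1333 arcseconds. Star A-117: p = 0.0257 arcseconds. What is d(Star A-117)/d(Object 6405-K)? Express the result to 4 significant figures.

5.187

Since d = 1/p, d_B/d_A = p_A/p_B.
= 0.1333 / 0.0257 = 5.1868.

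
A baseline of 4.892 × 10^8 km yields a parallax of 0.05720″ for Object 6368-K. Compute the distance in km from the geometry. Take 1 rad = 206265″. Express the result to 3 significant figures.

1.76 × 10^15 km

θ = 0.05720″ = 0.05720/206265 = 2.7731 × 10^-7 rad.
d = B/θ = (4.892 × 10^8) / (2.7731 × 10^-7) = 1.7641 × 10^15 km.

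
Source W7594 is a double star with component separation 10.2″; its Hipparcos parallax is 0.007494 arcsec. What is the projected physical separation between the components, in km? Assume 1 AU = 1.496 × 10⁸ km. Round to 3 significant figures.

d = 1/p = 1/0.007494″ = 133.44 pc.
At distance d (pc), an angle of θ arcsec spans θ·d AU: s = 10.2 × 133.44 = 1361.1 AU.
= 1361.1 × 1.496 × 10⁸ km = 2.0362 × 10^11 km.

2.04 × 10^11 km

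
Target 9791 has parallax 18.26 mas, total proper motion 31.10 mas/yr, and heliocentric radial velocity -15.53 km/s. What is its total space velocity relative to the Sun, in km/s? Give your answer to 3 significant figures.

d = 1/p = 1/0.01826″ = 54.765 pc.
μ = 31.10 mas/yr = 0.03110 ″/yr.
v_t = 4.740 μ d = 4.740 × 0.03110 × 54.765 = 8.0731 km/s.
v = √(v_r² + v_t²) = √((-15.53)² + 8.0731²) = √306.356 = 17.503 km/s.

17.5 km/s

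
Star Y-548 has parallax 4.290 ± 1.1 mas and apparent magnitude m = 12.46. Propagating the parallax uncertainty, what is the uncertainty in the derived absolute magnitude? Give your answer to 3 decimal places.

M = m − 5 log₁₀ d + 5 = m + 5 log₁₀ p + 5, so ∂M/∂p = 5/(p ln 10).
σ_M = (5/ln 10) · (σ_p/p) = 2.1715 × 1.1/4.290 = 2.1715 × 0.25641 = 0.55679.

σ_M = 0.557 mag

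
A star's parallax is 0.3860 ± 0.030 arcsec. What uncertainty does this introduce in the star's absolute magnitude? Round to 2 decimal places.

σ_M = 0.17 mag

M = m − 5 log₁₀ d + 5 = m + 5 log₁₀ p + 5, so ∂M/∂p = 5/(p ln 10).
σ_M = (5/ln 10) · (σ_p/p) = 2.1715 × 0.030/0.3860 = 2.1715 × 0.07772 = 0.16877.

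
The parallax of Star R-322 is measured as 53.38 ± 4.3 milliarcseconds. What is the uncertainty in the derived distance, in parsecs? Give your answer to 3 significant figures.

d = 1/p, so σ_d = σ_p / p².
σ_d = 0.00430 / (0.05338)² = 0.00430 / 0.0028494 = 1.5091 pc.

1.51 pc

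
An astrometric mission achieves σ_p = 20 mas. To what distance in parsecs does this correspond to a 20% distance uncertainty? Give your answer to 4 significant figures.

10.00 pc

σ_d/d = σ_p/p, so the condition is σ_p/p ≤ 0.20, i.e. p ≥ σ_p/0.20.
p_min = 20/0.20 = 100 mas = 0.1 arcsec.
d_max = 1/p_min = 1/0.1 = 10 pc.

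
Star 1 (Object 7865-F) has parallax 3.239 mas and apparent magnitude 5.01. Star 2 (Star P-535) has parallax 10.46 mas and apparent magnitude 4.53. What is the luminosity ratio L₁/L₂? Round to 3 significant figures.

L₁/L₂ = 6.70

d₁ = 1/p₁ = 1/0.003239″ = 308.74 pc; d₂ = 1/p₂ = 1/0.01046″ = 95.602 pc.
M₁ = m₁ − 5 log₁₀ d₁ + 5 = 5.01 − 12.4480 + 5 = -2.4380.
M₂ = 4.53 − 9.9023 + 5 = -0.3723.
L₁/L₂ = 10^(0.4(M₂ − M₁)) = 10^(0.4 × 2.0657) = 10^0.82628 = 6.7032.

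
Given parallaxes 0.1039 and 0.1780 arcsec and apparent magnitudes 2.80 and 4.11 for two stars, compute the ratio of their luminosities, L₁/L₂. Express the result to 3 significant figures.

d₁ = 1/p₁ = 1/0.1039″ = 9.6246 pc; d₂ = 1/p₂ = 1/0.1780″ = 5.618 pc.
M₁ = m₁ − 5 log₁₀ d₁ + 5 = 2.80 − 4.9169 + 5 = 2.8831.
M₂ = 4.11 − 3.7479 + 5 = 5.3621.
L₁/L₂ = 10^(0.4(M₂ − M₁)) = 10^(0.4 × 2.4790) = 10^0.99160 = 9.8084.

L₁/L₂ = 9.81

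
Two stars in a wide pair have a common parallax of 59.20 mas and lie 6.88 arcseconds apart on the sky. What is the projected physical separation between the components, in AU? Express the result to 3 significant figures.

116 AU

d = 1/p = 1/0.05920″ = 16.892 pc.
At distance d (pc), an angle of θ arcsec spans θ·d AU: s = 6.88 × 16.892 = 116.22 AU.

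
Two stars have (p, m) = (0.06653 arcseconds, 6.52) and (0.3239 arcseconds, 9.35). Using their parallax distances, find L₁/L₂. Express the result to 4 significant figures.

L₁/L₂ = 321.2

d₁ = 1/p₁ = 1/0.06653″ = 15.031 pc; d₂ = 1/p₂ = 1/0.3239″ = 3.0874 pc.
M₁ = m₁ − 5 log₁₀ d₁ + 5 = 6.52 − 5.8849 + 5 = 5.6351.
M₂ = 9.35 − 2.4480 + 5 = 11.9020.
L₁/L₂ = 10^(0.4(M₂ − M₁)) = 10^(0.4 × 6.2669) = 10^2.50676 = 321.19.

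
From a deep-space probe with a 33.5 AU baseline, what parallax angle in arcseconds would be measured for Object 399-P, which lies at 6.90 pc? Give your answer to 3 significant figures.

4.86 arcsec

p (arcsec) = B (AU) / d (pc).
p = 33.5 / 6.90 = 4.8551 arcsec.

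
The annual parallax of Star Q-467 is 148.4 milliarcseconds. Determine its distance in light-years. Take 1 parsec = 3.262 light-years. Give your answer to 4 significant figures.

p = 148.4 milliarcseconds = 0.1484 arcsec.
d = 1/p = 1/0.1484 = 6.7385 pc.
In light-years: 6.7385 × 3.262 = 21.981 ly.

21.98 light years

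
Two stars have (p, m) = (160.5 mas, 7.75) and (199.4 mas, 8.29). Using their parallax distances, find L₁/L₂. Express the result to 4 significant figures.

d₁ = 1/p₁ = 1/0.1605″ = 6.2305 pc; d₂ = 1/p₂ = 1/0.1994″ = 5.015 pc.
M₁ = m₁ − 5 log₁₀ d₁ + 5 = 7.75 − 3.9726 + 5 = 8.7774.
M₂ = 8.29 − 3.5014 + 5 = 9.7886.
L₁/L₂ = 10^(0.4(M₂ − M₁)) = 10^(0.4 × 1.0112) = 10^0.40448 = 2.5379.

L₁/L₂ = 2.538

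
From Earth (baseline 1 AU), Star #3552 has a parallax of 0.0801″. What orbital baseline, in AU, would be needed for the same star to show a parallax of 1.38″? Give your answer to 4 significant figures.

17.23 AU

Parallax scales linearly with baseline: p ∝ B, so B = p_target / p_Earth × 1 AU.
B = 1.38 / 0.0801 = 17.228 AU.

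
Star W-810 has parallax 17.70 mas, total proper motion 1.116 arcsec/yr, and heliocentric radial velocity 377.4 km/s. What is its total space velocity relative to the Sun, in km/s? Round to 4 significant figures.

d = 1/p = 1/0.01770″ = 56.497 pc.
v_t = 4.740 μ d = 4.740 × 1.116 × 56.497 = 298.86 km/s.
v = √(v_r² + v_t²) = √(377.4² + 298.86²) = √231748 = 481.4 km/s.

481.4 km/s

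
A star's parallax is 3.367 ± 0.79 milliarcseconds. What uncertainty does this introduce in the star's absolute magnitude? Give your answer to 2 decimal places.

σ_M = 0.51 mag

M = m − 5 log₁₀ d + 5 = m + 5 log₁₀ p + 5, so ∂M/∂p = 5/(p ln 10).
σ_M = (5/ln 10) · (σ_p/p) = 2.1715 × 0.79/3.367 = 2.1715 × 0.23463 = 0.5095.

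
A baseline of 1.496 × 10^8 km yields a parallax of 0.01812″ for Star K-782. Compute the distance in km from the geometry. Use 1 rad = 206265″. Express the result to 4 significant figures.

θ = 0.01812″ = 0.01812/206265 = 8.7848 × 10^-8 rad.
d = B/θ = (1.496 × 10^8) / (8.7848 × 10^-8) = 1.7029 × 10^15 km.

1.703 × 10^15 km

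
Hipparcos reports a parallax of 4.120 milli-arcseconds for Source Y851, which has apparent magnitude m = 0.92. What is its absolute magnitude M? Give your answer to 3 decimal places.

M = -6.006

d = 1/p = 1/0.004120″ = 242.72 pc.
m − M = 5 log₁₀(242.72) − 5 = 11.9255 − 5 = 6.9255.
M = m − (m − M) = 0.92 − 6.9255 = -6.006.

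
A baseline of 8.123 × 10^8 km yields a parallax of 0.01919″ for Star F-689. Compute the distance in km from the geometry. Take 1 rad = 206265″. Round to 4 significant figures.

8.731 × 10^15 km

θ = 0.01919″ = 0.01919/206265 = 9.3036 × 10^-8 rad.
d = B/θ = (8.123 × 10^8) / (9.3036 × 10^-8) = 8.7310 × 10^15 km.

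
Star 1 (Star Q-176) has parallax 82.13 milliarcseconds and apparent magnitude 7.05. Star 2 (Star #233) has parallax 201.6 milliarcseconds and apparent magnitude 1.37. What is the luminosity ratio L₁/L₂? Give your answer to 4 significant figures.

d₁ = 1/p₁ = 1/0.08213″ = 12.176 pc; d₂ = 1/p₂ = 1/0.2016″ = 4.9603 pc.
M₁ = m₁ − 5 log₁₀ d₁ + 5 = 7.05 − 5.4275 + 5 = 6.6225.
M₂ = 1.37 − 3.4775 + 5 = 2.8925.
L₁/L₂ = 10^(0.4(M₂ − M₁)) = 10^(0.4 × (-3.7300)) = 10^(-1.49200) = 0.032211.

L₁/L₂ = 0.03221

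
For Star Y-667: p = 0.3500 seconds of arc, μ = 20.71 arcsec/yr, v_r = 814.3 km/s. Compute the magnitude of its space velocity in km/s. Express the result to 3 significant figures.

861 km/s

d = 1/p = 1/0.3500″ = 2.8571 pc.
v_t = 4.740 μ d = 4.740 × 20.71 × 2.8571 = 280.47 km/s.
v = √(v_r² + v_t²) = √(814.3² + 280.47²) = √741748 = 861.25 km/s.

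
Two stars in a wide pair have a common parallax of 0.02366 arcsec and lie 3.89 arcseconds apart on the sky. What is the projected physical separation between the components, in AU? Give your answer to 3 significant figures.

164 AU

d = 1/p = 1/0.02366″ = 42.265 pc.
At distance d (pc), an angle of θ arcsec spans θ·d AU: s = 3.89 × 42.265 = 164.41 AU.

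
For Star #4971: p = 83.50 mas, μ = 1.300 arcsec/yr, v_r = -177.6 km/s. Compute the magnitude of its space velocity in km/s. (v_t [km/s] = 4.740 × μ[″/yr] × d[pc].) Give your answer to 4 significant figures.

d = 1/p = 1/0.08350″ = 11.976 pc.
v_t = 4.740 μ d = 4.740 × 1.300 × 11.976 = 73.796 km/s.
v = √(v_r² + v_t²) = √((-177.6)² + 73.796²) = √36987.6 = 192.32 km/s.

192.3 km/s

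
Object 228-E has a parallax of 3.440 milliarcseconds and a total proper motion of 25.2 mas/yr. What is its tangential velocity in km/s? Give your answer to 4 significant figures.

34.72 km/s

d = 1/p = 1/0.003440″ = 290.7 pc.
μ = 25.2 mas/yr = 0.0252 ″/yr.
v_t = 4.74 × μ × d = 4.74 × 0.0252 × 290.7 = 34.724 km/s.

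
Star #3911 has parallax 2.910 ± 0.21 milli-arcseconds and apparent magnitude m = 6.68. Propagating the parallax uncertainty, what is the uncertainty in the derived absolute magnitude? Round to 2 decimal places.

σ_M = 0.16 mag

M = m − 5 log₁₀ d + 5 = m + 5 log₁₀ p + 5, so ∂M/∂p = 5/(p ln 10).
σ_M = (5/ln 10) · (σ_p/p) = 2.1715 × 0.21/2.910 = 2.1715 × 0.072165 = 0.15671.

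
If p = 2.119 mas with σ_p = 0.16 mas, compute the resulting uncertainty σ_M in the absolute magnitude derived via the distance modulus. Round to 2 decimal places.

σ_M = 0.16 mag

M = m − 5 log₁₀ d + 5 = m + 5 log₁₀ p + 5, so ∂M/∂p = 5/(p ln 10).
σ_M = (5/ln 10) · (σ_p/p) = 2.1715 × 0.16/2.119 = 2.1715 × 0.075507 = 0.16396.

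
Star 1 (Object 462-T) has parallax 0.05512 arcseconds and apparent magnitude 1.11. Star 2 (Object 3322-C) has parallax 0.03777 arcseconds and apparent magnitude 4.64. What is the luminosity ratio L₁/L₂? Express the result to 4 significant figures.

d₁ = 1/p₁ = 1/0.05512″ = 18.142 pc; d₂ = 1/p₂ = 1/0.03777″ = 26.476 pc.
M₁ = m₁ − 5 log₁₀ d₁ + 5 = 1.11 − 6.2934 + 5 = -0.1834.
M₂ = 4.64 − 7.1143 + 5 = 2.5257.
L₁/L₂ = 10^(0.4(M₂ − M₁)) = 10^(0.4 × 2.7091) = 10^1.08364 = 12.124.

L₁/L₂ = 12.12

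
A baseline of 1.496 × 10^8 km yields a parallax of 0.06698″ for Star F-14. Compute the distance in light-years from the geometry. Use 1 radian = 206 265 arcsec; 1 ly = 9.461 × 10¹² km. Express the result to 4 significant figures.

48.69 ly

θ = 0.06698″ = 0.06698/206265 = 3.2473 × 10^-7 rad.
d = B/θ = (1.496 × 10^8) / (3.2473 × 10^-7) = 4.6069 × 10^14 km = (4.6069 × 10^14) / (9.461 × 10^12) ly = 48.694 ly.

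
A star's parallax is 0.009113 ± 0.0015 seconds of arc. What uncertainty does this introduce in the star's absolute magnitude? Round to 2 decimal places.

σ_M = 0.36 mag

M = m − 5 log₁₀ d + 5 = m + 5 log₁₀ p + 5, so ∂M/∂p = 5/(p ln 10).
σ_M = (5/ln 10) · (σ_p/p) = 2.1715 × 0.0015/0.009113 = 2.1715 × 0.1646 = 0.35743.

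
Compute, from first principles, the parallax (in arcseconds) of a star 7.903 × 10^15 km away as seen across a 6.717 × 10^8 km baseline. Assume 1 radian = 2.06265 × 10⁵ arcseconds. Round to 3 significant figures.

0.0175 arcsec

θ ≈ B/d = (6.717 × 10^8) / (7.903 × 10^15) = 8.4993 × 10^-8 rad.
In arcseconds: 8.4993 × 10^-8 × 206265 = 0.017531″.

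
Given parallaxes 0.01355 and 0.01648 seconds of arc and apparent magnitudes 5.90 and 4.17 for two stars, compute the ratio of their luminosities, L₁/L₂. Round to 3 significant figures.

L₁/L₂ = 0.301

d₁ = 1/p₁ = 1/0.01355″ = 73.801 pc; d₂ = 1/p₂ = 1/0.01648″ = 60.68 pc.
M₁ = m₁ − 5 log₁₀ d₁ + 5 = 5.90 − 9.3403 + 5 = 1.5597.
M₂ = 4.17 − 8.9152 + 5 = 0.2548.
L₁/L₂ = 10^(0.4(M₂ − M₁)) = 10^(0.4 × (-1.3049)) = 10^(-0.52196) = 0.30064.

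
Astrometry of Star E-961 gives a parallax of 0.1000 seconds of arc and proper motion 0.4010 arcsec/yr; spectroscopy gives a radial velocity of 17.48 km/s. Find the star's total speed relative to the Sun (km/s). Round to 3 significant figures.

25.8 km/s

d = 1/p = 1/0.1000″ = 10 pc.
v_t = 4.740 μ d = 4.740 × 0.4010 × 10 = 19.007 km/s.
v = √(v_r² + v_t²) = √(17.48² + 19.007²) = √666.816 = 25.823 km/s.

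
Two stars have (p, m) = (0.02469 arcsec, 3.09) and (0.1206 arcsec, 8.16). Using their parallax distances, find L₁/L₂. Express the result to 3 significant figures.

L₁/L₂ = 2540

d₁ = 1/p₁ = 1/0.02469″ = 40.502 pc; d₂ = 1/p₂ = 1/0.1206″ = 8.2919 pc.
M₁ = m₁ − 5 log₁₀ d₁ + 5 = 3.09 − 8.0374 + 5 = 0.0526.
M₂ = 8.16 − 4.5933 + 5 = 8.5667.
L₁/L₂ = 10^(0.4(M₂ − M₁)) = 10^(0.4 × 8.5141) = 10^3.40564 = 2544.7.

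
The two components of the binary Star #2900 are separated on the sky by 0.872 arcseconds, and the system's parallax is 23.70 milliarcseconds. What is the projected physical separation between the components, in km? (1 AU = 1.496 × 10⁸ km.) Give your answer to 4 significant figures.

5.504 × 10^9 km

d = 1/p = 1/0.02370″ = 42.194 pc.
At distance d (pc), an angle of θ arcsec spans θ·d AU: s = 0.872 × 42.194 = 36.793 AU.
= 36.793 × 1.496 × 10⁸ km = 5.5042 × 10^9 km.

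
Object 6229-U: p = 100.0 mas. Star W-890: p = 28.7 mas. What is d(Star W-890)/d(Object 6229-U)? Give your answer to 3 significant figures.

3.48

Since d = 1/p, d_B/d_A = p_A/p_B.
= 100.0 / 28.7 = 3.4843.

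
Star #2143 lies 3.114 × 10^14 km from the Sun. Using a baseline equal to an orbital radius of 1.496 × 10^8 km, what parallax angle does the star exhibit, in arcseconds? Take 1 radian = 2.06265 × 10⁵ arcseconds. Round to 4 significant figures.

0.09909 arcsec

θ ≈ B/d = (1.496 × 10^8) / (3.114 × 10^14) = 4.8041 × 10^-7 rad.
In arcseconds: 4.8041 × 10^-7 × 206265 = 0.099092″.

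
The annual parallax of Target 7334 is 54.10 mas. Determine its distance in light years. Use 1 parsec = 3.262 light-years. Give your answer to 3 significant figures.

60.3 light years

p = 54.10 mas = 0.05410 arcsec.
d = 1/p = 1/0.05410 = 18.484 pc.
In light-years: 18.484 × 3.262 = 60.295 ly.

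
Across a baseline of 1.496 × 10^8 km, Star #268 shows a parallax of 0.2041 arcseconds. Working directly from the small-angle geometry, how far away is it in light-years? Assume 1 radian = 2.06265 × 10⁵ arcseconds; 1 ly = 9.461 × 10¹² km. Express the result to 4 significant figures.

θ = 0.2041″ = 0.2041/206265 = 9.8950 × 10^-7 rad.
d = B/θ = (1.496 × 10^8) / (9.8950 × 10^-7) = 1.5119 × 10^14 km = (1.5119 × 10^14) / (9.461 × 10^12) ly = 15.98 ly.

15.98 ly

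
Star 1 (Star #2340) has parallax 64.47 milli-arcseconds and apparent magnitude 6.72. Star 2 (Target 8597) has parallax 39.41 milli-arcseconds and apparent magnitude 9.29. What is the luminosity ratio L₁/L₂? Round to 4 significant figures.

d₁ = 1/p₁ = 1/0.06447″ = 15.511 pc; d₂ = 1/p₂ = 1/0.03941″ = 25.374 pc.
M₁ = m₁ − 5 log₁₀ d₁ + 5 = 6.72 − 5.9532 + 5 = 5.7668.
M₂ = 9.29 − 7.0219 + 5 = 7.2681.
L₁/L₂ = 10^(0.4(M₂ − M₁)) = 10^(0.4 × 1.5013) = 10^0.60052 = 3.9858.

L₁/L₂ = 3.986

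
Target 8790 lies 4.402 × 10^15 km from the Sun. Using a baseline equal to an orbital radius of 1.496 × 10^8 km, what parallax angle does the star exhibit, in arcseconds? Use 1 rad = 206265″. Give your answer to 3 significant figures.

0.00701 arcsec

θ ≈ B/d = (1.496 × 10^8) / (4.402 × 10^15) = 3.3985 × 10^-8 rad.
In arcseconds: 3.3985 × 10^-8 × 206265 = 0.0070099″.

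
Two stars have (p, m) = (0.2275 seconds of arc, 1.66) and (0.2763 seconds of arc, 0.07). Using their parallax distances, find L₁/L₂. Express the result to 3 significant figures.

d₁ = 1/p₁ = 1/0.2275″ = 4.3956 pc; d₂ = 1/p₂ = 1/0.2763″ = 3.6193 pc.
M₁ = m₁ − 5 log₁₀ d₁ + 5 = 1.66 − 3.2151 + 5 = 3.4449.
M₂ = 0.07 − 2.7931 + 5 = 2.2769.
L₁/L₂ = 10^(0.4(M₂ − M₁)) = 10^(0.4 × (-1.1680)) = 10^(-0.46720) = 0.34104.

L₁/L₂ = 0.341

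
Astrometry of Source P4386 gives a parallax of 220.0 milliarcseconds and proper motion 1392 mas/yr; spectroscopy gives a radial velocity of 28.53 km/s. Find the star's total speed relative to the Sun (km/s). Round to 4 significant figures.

d = 1/p = 1/0.2200″ = 4.5455 pc.
μ = 1392 mas/yr = 1.392 ″/yr.
v_t = 4.740 μ d = 4.740 × 1.392 × 4.5455 = 29.992 km/s.
v = √(v_r² + v_t²) = √(28.53² + 29.992²) = √1713.48 = 41.394 km/s.

41.39 km/s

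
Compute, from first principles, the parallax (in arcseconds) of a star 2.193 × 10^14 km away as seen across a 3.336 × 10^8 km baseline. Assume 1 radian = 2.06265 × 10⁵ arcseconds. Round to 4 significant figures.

0.3138 arcsec

θ ≈ B/d = (3.336 × 10^8) / (2.193 × 10^14) = 1.5212 × 10^-6 rad.
In arcseconds: 1.5212 × 10^-6 × 206265 = 0.31377″.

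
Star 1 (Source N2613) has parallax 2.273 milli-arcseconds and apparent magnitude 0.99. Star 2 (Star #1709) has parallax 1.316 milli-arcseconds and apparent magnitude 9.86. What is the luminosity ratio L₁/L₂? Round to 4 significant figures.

L₁/L₂ = 1184

d₁ = 1/p₁ = 1/0.002273″ = 439.95 pc; d₂ = 1/p₂ = 1/0.001316″ = 759.88 pc.
M₁ = m₁ − 5 log₁₀ d₁ + 5 = 0.99 − 13.2170 + 5 = -7.2270.
M₂ = 9.86 − 14.4037 + 5 = 0.4563.
L₁/L₂ = 10^(0.4(M₂ − M₁)) = 10^(0.4 × 7.6833) = 10^3.07332 = 1183.9.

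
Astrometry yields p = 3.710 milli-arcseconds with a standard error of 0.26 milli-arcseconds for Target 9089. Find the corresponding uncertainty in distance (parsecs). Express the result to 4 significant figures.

18.89 pc

d = 1/p, so σ_d = σ_p / p².
σ_d = 0.000260 / (0.003710)² = 0.000260 / 0.000013764 = 18.89 pc.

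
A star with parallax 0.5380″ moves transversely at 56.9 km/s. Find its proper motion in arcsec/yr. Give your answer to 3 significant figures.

6.46 arcsec/yr

d = 1/p = 1/0.5380″ = 1.8587 pc.
μ = v_t / (4.74 d) = 56.9 / (4.74 × 1.8587) = 56.9 / 8.8102 = 6.4584 ″/yr.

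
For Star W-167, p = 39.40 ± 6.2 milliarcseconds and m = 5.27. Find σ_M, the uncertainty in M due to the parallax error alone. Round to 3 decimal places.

M = m − 5 log₁₀ d + 5 = m + 5 log₁₀ p + 5, so ∂M/∂p = 5/(p ln 10).
σ_M = (5/ln 10) · (σ_p/p) = 2.1715 × 6.2/39.40 = 2.1715 × 0.15736 = 0.34171.

σ_M = 0.342 mag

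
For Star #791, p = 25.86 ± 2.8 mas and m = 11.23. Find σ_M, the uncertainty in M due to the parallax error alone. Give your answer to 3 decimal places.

σ_M = 0.235 mag

M = m − 5 log₁₀ d + 5 = m + 5 log₁₀ p + 5, so ∂M/∂p = 5/(p ln 10).
σ_M = (5/ln 10) · (σ_p/p) = 2.1715 × 2.8/25.86 = 2.1715 × 0.10828 = 0.23513.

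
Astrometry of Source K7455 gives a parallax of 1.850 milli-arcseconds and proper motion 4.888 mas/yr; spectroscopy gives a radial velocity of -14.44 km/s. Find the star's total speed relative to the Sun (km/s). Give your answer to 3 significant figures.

19.1 km/s

d = 1/p = 1/0.001850″ = 540.54 pc.
μ = 4.888 mas/yr = 0.004888 ″/yr.
v_t = 4.740 μ d = 4.740 × 0.004888 × 540.54 = 12.524 km/s.
v = √(v_r² + v_t²) = √((-14.44)² + 12.524²) = √365.364 = 19.114 km/s.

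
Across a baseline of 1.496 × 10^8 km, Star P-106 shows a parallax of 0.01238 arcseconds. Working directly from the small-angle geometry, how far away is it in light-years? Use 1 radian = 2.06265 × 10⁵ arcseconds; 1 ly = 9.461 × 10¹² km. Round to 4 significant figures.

θ = 0.01238″ = 0.01238/206265 = 6.0020 × 10^-8 rad.
d = B/θ = (1.496 × 10^8) / (6.0020 × 10^-8) = 2.4925 × 10^15 km = (2.4925 × 10^15) / (9.461 × 10^12) ly = 263.45 ly.

263.5 ly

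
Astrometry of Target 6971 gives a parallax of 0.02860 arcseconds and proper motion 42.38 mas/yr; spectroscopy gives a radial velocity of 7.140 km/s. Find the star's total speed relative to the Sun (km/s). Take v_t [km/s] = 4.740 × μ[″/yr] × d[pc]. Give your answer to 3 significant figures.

10.0 km/s

d = 1/p = 1/0.02860″ = 34.965 pc.
μ = 42.38 mas/yr = 0.04238 ″/yr.
v_t = 4.740 μ d = 4.740 × 0.04238 × 34.965 = 7.0238 km/s.
v = √(v_r² + v_t²) = √(7.140² + 7.0238²) = √100.313 = 10.016 km/s.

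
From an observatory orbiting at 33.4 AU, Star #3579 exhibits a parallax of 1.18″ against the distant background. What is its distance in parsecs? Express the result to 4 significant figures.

With baseline B (in AU) and parallax p (in arcsec), d = B/p parsecs.
d = 33.4 / 1.18 = 28.305 pc.

28.31 pc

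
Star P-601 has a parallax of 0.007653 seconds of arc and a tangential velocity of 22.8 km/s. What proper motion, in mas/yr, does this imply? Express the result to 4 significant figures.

d = 1/p = 1/0.007653″ = 130.67 pc.
μ = v_t / (4.74 d) = 22.8 / (4.74 × 130.67) = 22.8 / 619.38 = 0.036811 ″/yr = 36.811 mas/yr.

36.81 mas/yr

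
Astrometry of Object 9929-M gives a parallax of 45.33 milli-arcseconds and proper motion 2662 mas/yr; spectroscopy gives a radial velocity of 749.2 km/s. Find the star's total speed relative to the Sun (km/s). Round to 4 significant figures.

d = 1/p = 1/0.04533″ = 22.06 pc.
μ = 2662 mas/yr = 2.662 ″/yr.
v_t = 4.740 μ d = 4.740 × 2.662 × 22.06 = 278.35 km/s.
v = √(v_r² + v_t²) = √(749.2² + 278.35²) = √638779 = 799.24 km/s.

799.2 km/s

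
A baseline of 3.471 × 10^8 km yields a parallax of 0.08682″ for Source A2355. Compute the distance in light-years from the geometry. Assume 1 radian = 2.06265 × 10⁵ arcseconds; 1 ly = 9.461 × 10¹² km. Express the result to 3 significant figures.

87.2 ly

θ = 0.08682″ = 0.08682/206265 = 4.2091 × 10^-7 rad.
d = B/θ = (3.471 × 10^8) / (4.2091 × 10^-7) = 8.2464 × 10^14 km = (8.2464 × 10^14) / (9.461 × 10^12) ly = 87.162 ly.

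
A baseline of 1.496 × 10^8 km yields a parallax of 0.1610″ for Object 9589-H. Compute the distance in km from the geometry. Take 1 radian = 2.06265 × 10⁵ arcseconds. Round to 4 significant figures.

θ = 0.1610″ = 0.1610/206265 = 7.8055 × 10^-7 rad.
d = B/θ = (1.496 × 10^8) / (7.8055 × 10^-7) = 1.9166 × 10^14 km.

1.917 × 10^14 km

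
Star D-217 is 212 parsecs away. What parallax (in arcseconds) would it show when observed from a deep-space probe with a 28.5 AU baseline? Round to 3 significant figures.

p (arcsec) = B (AU) / d (pc).
p = 28.5 / 212 = 0.13443 arcsec.

0.134 arcsec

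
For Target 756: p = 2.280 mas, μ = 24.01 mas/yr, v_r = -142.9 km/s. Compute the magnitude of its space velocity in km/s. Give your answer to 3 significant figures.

151 km/s

d = 1/p = 1/0.002280″ = 438.6 pc.
μ = 24.01 mas/yr = 0.02401 ″/yr.
v_t = 4.740 μ d = 4.740 × 0.02401 × 438.6 = 49.916 km/s.
v = √(v_r² + v_t²) = √((-142.9)² + 49.916²) = √22912 = 151.37 km/s.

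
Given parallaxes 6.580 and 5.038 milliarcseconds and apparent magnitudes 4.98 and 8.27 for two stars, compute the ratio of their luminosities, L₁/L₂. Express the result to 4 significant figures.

L₁/L₂ = 12.14

d₁ = 1/p₁ = 1/0.006580″ = 151.98 pc; d₂ = 1/p₂ = 1/0.005038″ = 198.49 pc.
M₁ = m₁ − 5 log₁₀ d₁ + 5 = 4.98 − 10.9089 + 5 = -0.9289.
M₂ = 8.27 − 11.4887 + 5 = 1.7813.
L₁/L₂ = 10^(0.4(M₂ − M₁)) = 10^(0.4 × 2.7102) = 10^1.08408 = 12.136.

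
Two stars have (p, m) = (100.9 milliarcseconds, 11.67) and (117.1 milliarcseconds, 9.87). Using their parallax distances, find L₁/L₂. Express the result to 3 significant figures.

L₁/L₂ = 0.257

d₁ = 1/p₁ = 1/0.1009″ = 9.9108 pc; d₂ = 1/p₂ = 1/0.1171″ = 8.5397 pc.
M₁ = m₁ − 5 log₁₀ d₁ + 5 = 11.67 − 4.9805 + 5 = 11.6895.
M₂ = 9.87 − 4.6572 + 5 = 10.2128.
L₁/L₂ = 10^(0.4(M₂ − M₁)) = 10^(0.4 × (-1.4767)) = 10^(-0.59068) = 0.25664.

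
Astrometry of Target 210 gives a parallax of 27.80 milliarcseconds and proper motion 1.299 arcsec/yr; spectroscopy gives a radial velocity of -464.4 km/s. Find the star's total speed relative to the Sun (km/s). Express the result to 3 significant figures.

d = 1/p = 1/0.02780″ = 35.971 pc.
v_t = 4.740 μ d = 4.740 × 1.299 × 35.971 = 221.48 km/s.
v = √(v_r² + v_t²) = √((-464.4)² + 221.48²) = √264721 = 514.51 km/s.

515 km/s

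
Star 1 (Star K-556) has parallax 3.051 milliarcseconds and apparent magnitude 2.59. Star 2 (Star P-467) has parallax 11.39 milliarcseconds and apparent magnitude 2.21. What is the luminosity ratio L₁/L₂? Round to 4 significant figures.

L₁/L₂ = 9.821

d₁ = 1/p₁ = 1/0.003051″ = 327.76 pc; d₂ = 1/p₂ = 1/0.01139″ = 87.796 pc.
M₁ = m₁ − 5 log₁₀ d₁ + 5 = 2.59 − 12.5778 + 5 = -4.9878.
M₂ = 2.21 − 9.7174 + 5 = -2.5074.
L₁/L₂ = 10^(0.4(M₂ − M₁)) = 10^(0.4 × 2.4804) = 10^0.99216 = 9.8211.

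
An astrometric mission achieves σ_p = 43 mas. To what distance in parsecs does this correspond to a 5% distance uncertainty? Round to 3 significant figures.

σ_d/d = σ_p/p, so the condition is σ_p/p ≤ 0.05, i.e. p ≥ σ_p/0.05.
p_min = 43/0.05 = 860 mas = 0.86 arcsec.
d_max = 1/p_min = 1/0.86 = 1.1628 pc.

1.16 pc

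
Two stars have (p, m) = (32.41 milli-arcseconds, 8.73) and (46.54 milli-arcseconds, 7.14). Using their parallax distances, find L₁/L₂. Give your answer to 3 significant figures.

d₁ = 1/p₁ = 1/0.03241″ = 30.855 pc; d₂ = 1/p₂ = 1/0.04654″ = 21.487 pc.
M₁ = m₁ − 5 log₁₀ d₁ + 5 = 8.73 − 7.4466 + 5 = 6.2834.
M₂ = 7.14 − 6.6609 + 5 = 5.4791.
L₁/L₂ = 10^(0.4(M₂ − M₁)) = 10^(0.4 × (-0.8043)) = 10^(-0.32172) = 0.47674.

L₁/L₂ = 0.477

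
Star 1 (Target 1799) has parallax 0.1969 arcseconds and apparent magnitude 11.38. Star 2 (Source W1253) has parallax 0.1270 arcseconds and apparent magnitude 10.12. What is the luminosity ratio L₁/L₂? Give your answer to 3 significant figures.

L₁/L₂ = 0.130

d₁ = 1/p₁ = 1/0.1969″ = 5.0787 pc; d₂ = 1/p₂ = 1/0.1270″ = 7.874 pc.
M₁ = m₁ − 5 log₁₀ d₁ + 5 = 11.38 − 3.5288 + 5 = 12.8512.
M₂ = 10.12 − 4.4810 + 5 = 10.6390.
L₁/L₂ = 10^(0.4(M₂ − M₁)) = 10^(0.4 × (-2.2122)) = 10^(-0.88488) = 0.13035.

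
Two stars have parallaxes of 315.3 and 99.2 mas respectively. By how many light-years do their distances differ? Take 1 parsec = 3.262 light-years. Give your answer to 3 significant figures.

d_A = 1/0.3153″ = 3.1716 pc; d_B = 1/0.09920″ = 10.081 pc.
|d_B − d_A| = |10.081 − 3.1716| = 6.9094 pc = 6.9094 × 3.262 ly = 22.538 ly.

22.5 ly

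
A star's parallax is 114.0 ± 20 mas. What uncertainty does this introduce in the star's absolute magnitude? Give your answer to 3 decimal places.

σ_M = 0.381 mag

M = m − 5 log₁₀ d + 5 = m + 5 log₁₀ p + 5, so ∂M/∂p = 5/(p ln 10).
σ_M = (5/ln 10) · (σ_p/p) = 2.1715 × 20/114.0 = 2.1715 × 0.17544 = 0.38097.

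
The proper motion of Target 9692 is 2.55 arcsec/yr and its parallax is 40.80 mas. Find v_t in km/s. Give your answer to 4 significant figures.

296.3 km/s

d = 1/p = 1/0.04080″ = 24.51 pc.
v_t = 4.74 × μ × d = 4.74 × 2.55 × 24.51 = 296.25 km/s.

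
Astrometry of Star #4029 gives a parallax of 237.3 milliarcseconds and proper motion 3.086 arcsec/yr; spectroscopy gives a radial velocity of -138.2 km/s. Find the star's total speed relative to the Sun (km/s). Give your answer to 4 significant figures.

151.3 km/s

d = 1/p = 1/0.2373″ = 4.2141 pc.
v_t = 4.740 μ d = 4.740 × 3.086 × 4.2141 = 61.642 km/s.
v = √(v_r² + v_t²) = √((-138.2)² + 61.642²) = √22899 = 151.32 km/s.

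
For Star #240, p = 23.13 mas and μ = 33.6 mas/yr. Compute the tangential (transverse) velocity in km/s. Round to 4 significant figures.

d = 1/p = 1/0.02313″ = 43.234 pc.
μ = 33.6 mas/yr = 0.0336 ″/yr.
v_t = 4.74 × μ × d = 4.74 × 0.0336 × 43.234 = 6.8856 km/s.

6.886 km/s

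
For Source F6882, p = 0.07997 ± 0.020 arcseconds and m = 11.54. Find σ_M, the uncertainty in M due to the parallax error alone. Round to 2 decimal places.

σ_M = 0.54 mag

M = m − 5 log₁₀ d + 5 = m + 5 log₁₀ p + 5, so ∂M/∂p = 5/(p ln 10).
σ_M = (5/ln 10) · (σ_p/p) = 2.1715 × 0.020/0.07997 = 2.1715 × 0.25009 = 0.54307.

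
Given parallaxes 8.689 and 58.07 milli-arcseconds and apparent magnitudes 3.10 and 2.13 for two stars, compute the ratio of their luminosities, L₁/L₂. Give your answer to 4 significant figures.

L₁/L₂ = 18.28

d₁ = 1/p₁ = 1/0.008689″ = 115.09 pc; d₂ = 1/p₂ = 1/0.05807″ = 17.221 pc.
M₁ = m₁ − 5 log₁₀ d₁ + 5 = 3.10 − 10.3052 + 5 = -2.2052.
M₂ = 2.13 − 6.1803 + 5 = 0.9497.
L₁/L₂ = 10^(0.4(M₂ − M₁)) = 10^(0.4 × 3.1549) = 10^1.26196 = 18.279.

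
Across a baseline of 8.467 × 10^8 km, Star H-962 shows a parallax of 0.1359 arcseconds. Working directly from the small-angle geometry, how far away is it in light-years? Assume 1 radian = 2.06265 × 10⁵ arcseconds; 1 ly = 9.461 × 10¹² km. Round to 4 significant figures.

135.8 ly

θ = 0.1359″ = 0.1359/206265 = 6.5886 × 10^-7 rad.
d = B/θ = (8.467 × 10^8) / (6.5886 × 10^-7) = 1.2851 × 10^15 km = (1.2851 × 10^15) / (9.461 × 10^12) ly = 135.83 ly.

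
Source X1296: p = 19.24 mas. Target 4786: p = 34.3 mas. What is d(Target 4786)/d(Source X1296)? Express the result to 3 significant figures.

0.561

Since d = 1/p, d_B/d_A = p_A/p_B.
= 19.24 / 34.3 = 0.56093.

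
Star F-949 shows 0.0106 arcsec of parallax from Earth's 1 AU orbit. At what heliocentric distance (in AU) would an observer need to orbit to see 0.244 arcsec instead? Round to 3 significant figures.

23.0 AU

Parallax scales linearly with baseline: p ∝ B, so B = p_target / p_Earth × 1 AU.
B = 0.244 / 0.0106 = 23.019 AU.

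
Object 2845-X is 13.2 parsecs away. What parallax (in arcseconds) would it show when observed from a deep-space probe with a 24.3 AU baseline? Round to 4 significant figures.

p (arcsec) = B (AU) / d (pc).
p = 24.3 / 13.2 = 1.8409 arcsec.

1.841 arcsec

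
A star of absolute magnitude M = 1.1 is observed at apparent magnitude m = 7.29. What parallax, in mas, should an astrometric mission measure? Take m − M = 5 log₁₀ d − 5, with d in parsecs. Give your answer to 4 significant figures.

5.781 mas

m − M = 7.29 − 1.1 = 6.19.
d = 10^((m−M)/5 + 1) = 10^2.238 = 172.98 pc.
p = 1/d = 1/172.98 = 0.005781 arcsec = 5.781 mas.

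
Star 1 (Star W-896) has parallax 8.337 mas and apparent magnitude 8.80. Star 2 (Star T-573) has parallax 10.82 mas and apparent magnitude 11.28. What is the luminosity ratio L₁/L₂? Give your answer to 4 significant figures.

d₁ = 1/p₁ = 1/0.008337″ = 119.95 pc; d₂ = 1/p₂ = 1/0.01082″ = 92.421 pc.
M₁ = m₁ − 5 log₁₀ d₁ + 5 = 8.80 − 10.3950 + 5 = 3.4050.
M₂ = 11.28 − 9.8289 + 5 = 6.4511.
L₁/L₂ = 10^(0.4(M₂ − M₁)) = 10^(0.4 × 3.0461) = 10^1.21844 = 16.536.

L₁/L₂ = 16.54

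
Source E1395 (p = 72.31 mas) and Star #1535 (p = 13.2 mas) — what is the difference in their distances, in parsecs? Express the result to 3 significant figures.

61.9 pc

d_A = 1/0.07231″ = 13.829 pc; d_B = 1/0.01320″ = 75.758 pc.
|d_B − d_A| = |75.758 − 13.829| = 61.929 pc.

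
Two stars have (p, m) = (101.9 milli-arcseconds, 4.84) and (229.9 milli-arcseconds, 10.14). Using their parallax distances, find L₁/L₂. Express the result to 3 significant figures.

L₁/L₂ = 671

d₁ = 1/p₁ = 1/0.1019″ = 9.8135 pc; d₂ = 1/p₂ = 1/0.2299″ = 4.3497 pc.
M₁ = m₁ − 5 log₁₀ d₁ + 5 = 4.84 − 4.9591 + 5 = 4.8809.
M₂ = 10.14 − 3.1923 + 5 = 11.9477.
L₁/L₂ = 10^(0.4(M₂ − M₁)) = 10^(0.4 × 7.0668) = 10^2.82672 = 671.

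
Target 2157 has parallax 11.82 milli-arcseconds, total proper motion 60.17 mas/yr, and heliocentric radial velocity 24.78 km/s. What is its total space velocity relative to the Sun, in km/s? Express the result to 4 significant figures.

34.59 km/s

d = 1/p = 1/0.01182″ = 84.602 pc.
μ = 60.17 mas/yr = 0.06017 ″/yr.
v_t = 4.740 μ d = 4.740 × 0.06017 × 84.602 = 24.129 km/s.
v = √(v_r² + v_t²) = √(24.78² + 24.129²) = √1196.26 = 34.587 km/s.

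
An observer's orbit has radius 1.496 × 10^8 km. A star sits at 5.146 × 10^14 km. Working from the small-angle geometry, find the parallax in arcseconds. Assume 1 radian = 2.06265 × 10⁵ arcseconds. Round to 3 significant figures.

θ ≈ B/d = (1.496 × 10^8) / (5.146 × 10^14) = 2.9071 × 10^-7 rad.
In arcseconds: 2.9071 × 10^-7 × 206265 = 0.059963″.

0.0600 arcsec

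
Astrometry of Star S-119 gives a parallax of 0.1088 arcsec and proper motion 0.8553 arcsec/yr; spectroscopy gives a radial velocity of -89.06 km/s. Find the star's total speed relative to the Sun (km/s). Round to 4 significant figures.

d = 1/p = 1/0.1088″ = 9.1912 pc.
v_t = 4.740 μ d = 4.740 × 0.8553 × 9.1912 = 37.262 km/s.
v = √(v_r² + v_t²) = √((-89.06)² + 37.262²) = √9320.14 = 96.541 km/s.

96.54 km/s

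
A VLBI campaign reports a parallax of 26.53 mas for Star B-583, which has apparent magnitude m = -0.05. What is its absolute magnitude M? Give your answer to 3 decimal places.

d = 1/p = 1/0.02653″ = 37.693 pc.
m − M = 5 log₁₀(37.693) − 5 = 7.8813 − 5 = 2.8813.
M = m − (m − M) = -0.05 − 2.8813 = -2.931.

M = -2.931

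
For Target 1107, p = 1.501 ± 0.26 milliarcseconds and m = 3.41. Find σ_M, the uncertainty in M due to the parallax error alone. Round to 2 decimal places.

σ_M = 0.38 mag

M = m − 5 log₁₀ d + 5 = m + 5 log₁₀ p + 5, so ∂M/∂p = 5/(p ln 10).
σ_M = (5/ln 10) · (σ_p/p) = 2.1715 × 0.26/1.501 = 2.1715 × 0.17322 = 0.37615.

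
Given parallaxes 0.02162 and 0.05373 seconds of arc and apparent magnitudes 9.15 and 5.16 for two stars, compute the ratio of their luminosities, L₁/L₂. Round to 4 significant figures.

d₁ = 1/p₁ = 1/0.02162″ = 46.253 pc; d₂ = 1/p₂ = 1/0.05373″ = 18.612 pc.
M₁ = m₁ − 5 log₁₀ d₁ + 5 = 9.15 − 8.3257 + 5 = 5.8243.
M₂ = 5.16 − 6.3490 + 5 = 3.8110.
L₁/L₂ = 10^(0.4(M₂ − M₁)) = 10^(0.4 × (-2.0133)) = 10^(-0.80532) = 0.15656.

L₁/L₂ = 0.1566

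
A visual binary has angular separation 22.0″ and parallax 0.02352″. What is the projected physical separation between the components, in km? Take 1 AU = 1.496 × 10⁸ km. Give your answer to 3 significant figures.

1.40 × 10^11 km

d = 1/p = 1/0.02352″ = 42.517 pc.
At distance d (pc), an angle of θ arcsec spans θ·d AU: s = 22.0 × 42.517 = 935.37 AU.
= 935.37 × 1.496 × 10⁸ km = 1.3993 × 10^11 km.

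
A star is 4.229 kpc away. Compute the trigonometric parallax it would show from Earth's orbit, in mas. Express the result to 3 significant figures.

0.236 mas

d = 4.229 kpc = 4229 pc.
p = 1/d = 1/4229 = 0.00023646 arcsec.
= 0.00023646 × 1000 = 0.23646 mas.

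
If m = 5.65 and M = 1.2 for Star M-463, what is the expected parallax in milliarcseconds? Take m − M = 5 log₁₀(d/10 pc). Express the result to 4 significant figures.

12.88 mas

m − M = 5.65 − 1.2 = 4.45.
d = 10^((m−M)/5 + 1) = 10^1.890 = 77.625 pc.
p = 1/d = 1/77.625 = 0.012882 arcsec = 12.882 mas.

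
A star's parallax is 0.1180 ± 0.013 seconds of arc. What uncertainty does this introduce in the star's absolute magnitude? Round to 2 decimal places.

σ_M = 0.24 mag

M = m − 5 log₁₀ d + 5 = m + 5 log₁₀ p + 5, so ∂M/∂p = 5/(p ln 10).
σ_M = (5/ln 10) · (σ_p/p) = 2.1715 × 0.013/0.1180 = 2.1715 × 0.11017 = 0.23923.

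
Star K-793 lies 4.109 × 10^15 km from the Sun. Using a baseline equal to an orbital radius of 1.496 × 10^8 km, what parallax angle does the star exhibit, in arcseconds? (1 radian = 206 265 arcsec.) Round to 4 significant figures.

θ ≈ B/d = (1.496 × 10^8) / (4.109 × 10^15) = 3.6408 × 10^-8 rad.
In arcseconds: 3.6408 × 10^-8 × 206265 = 0.0075097″.

0.007510 arcsec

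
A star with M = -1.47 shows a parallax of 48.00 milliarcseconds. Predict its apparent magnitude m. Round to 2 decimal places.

m = 0.12

d = 1/p = 1/0.04800″ = 20.833 pc.
m − M = 5 log₁₀ d − 5 = 5 log₁₀(20.833) − 5 = 6.5938 − 5 = 1.5938.
m = M + (m − M) = -1.47 + 1.5938 = 0.12.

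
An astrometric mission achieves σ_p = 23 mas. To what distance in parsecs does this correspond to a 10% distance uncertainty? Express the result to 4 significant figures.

4.348 pc

σ_d/d = σ_p/p, so the condition is σ_p/p ≤ 0.10, i.e. p ≥ σ_p/0.10.
p_min = 23/0.10 = 230 mas = 0.23 arcsec.
d_max = 1/p_min = 1/0.23 = 4.3478 pc.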